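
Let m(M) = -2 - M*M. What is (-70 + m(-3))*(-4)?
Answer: 324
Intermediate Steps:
m(M) = -2 - M²
(-70 + m(-3))*(-4) = (-70 + (-2 - 1*(-3)²))*(-4) = (-70 + (-2 - 1*9))*(-4) = (-70 + (-2 - 9))*(-4) = (-70 - 11)*(-4) = -81*(-4) = 324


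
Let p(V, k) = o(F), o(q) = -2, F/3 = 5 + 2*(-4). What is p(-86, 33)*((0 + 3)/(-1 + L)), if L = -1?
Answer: 3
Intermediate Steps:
F = -9 (F = 3*(5 + 2*(-4)) = 3*(5 - 8) = 3*(-3) = -9)
p(V, k) = -2
p(-86, 33)*((0 + 3)/(-1 + L)) = -2*(0 + 3)/(-1 - 1) = -6/(-2) = -6*(-1)/2 = -2*(-3/2) = 3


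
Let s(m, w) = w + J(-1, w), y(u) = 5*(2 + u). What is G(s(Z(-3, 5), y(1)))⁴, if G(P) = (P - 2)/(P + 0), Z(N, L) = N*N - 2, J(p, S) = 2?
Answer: 50625/83521 ≈ 0.60614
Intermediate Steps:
y(u) = 10 + 5*u
Z(N, L) = -2 + N² (Z(N, L) = N² - 2 = -2 + N²)
s(m, w) = 2 + w (s(m, w) = w + 2 = 2 + w)
G(P) = (-2 + P)/P
G(s(Z(-3, 5), y(1)))⁴ = ((-2 + (2 + (10 + 5*1)))/(2 + (10 + 5*1)))⁴ = ((-2 + (2 + (10 + 5)))/(2 + (10 + 5)))⁴ = ((-2 + (2 + 15))/(2 + 15))⁴ = ((-2 + 17)/17)⁴ = ((1/17)*15)⁴ = (15/17)⁴ = 50625/83521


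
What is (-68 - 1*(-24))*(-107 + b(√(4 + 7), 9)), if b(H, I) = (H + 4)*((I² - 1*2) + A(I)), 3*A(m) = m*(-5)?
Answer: -6556 - 2816*√11 ≈ -15896.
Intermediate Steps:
A(m) = -5*m/3 (A(m) = (m*(-5))/3 = (-5*m)/3 = -5*m/3)
b(H, I) = (4 + H)*(-2 + I² - 5*I/3) (b(H, I) = (H + 4)*((I² - 1*2) - 5*I/3) = (4 + H)*((I² - 2) - 5*I/3) = (4 + H)*((-2 + I²) - 5*I/3) = (4 + H)*(-2 + I² - 5*I/3))
(-68 - 1*(-24))*(-107 + b(√(4 + 7), 9)) = (-68 - 1*(-24))*(-107 + (-8 - 2*√(4 + 7) + 4*9² - 20/3*9 + √(4 + 7)*9² - 5/3*√(4 + 7)*9)) = (-68 + 24)*(-107 + (-8 - 2*√11 + 4*81 - 60 + √11*81 - 5/3*√11*9)) = -44*(-107 + (-8 - 2*√11 + 324 - 60 + 81*√11 - 15*√11)) = -44*(-107 + (256 + 64*√11)) = -44*(149 + 64*√11) = -6556 - 2816*√11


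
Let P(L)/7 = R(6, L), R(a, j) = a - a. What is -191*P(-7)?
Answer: 0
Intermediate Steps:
R(a, j) = 0
P(L) = 0 (P(L) = 7*0 = 0)
-191*P(-7) = -191*0 = 0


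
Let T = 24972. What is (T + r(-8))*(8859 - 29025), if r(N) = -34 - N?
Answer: -503061036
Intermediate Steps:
(T + r(-8))*(8859 - 29025) = (24972 + (-34 - 1*(-8)))*(8859 - 29025) = (24972 + (-34 + 8))*(-20166) = (24972 - 26)*(-20166) = 24946*(-20166) = -503061036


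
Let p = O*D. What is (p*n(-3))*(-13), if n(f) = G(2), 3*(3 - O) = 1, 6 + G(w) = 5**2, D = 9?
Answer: -5928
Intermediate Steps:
G(w) = 19 (G(w) = -6 + 5**2 = -6 + 25 = 19)
O = 8/3 (O = 3 - 1/3*1 = 3 - 1/3 = 8/3 ≈ 2.6667)
n(f) = 19
p = 24 (p = (8/3)*9 = 24)
(p*n(-3))*(-13) = (24*19)*(-13) = 456*(-13) = -5928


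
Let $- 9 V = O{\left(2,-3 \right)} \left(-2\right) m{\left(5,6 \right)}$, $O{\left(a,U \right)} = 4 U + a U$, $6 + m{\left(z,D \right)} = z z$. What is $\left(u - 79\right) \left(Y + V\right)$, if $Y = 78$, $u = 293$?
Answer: $428$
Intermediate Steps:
$m{\left(z,D \right)} = -6 + z^{2}$ ($m{\left(z,D \right)} = -6 + z z = -6 + z^{2}$)
$O{\left(a,U \right)} = 4 U + U a$
$V = -76$ ($V = - \frac{- 3 \left(4 + 2\right) \left(-2\right) \left(-6 + 5^{2}\right)}{9} = - \frac{\left(-3\right) 6 \left(-2\right) \left(-6 + 25\right)}{9} = - \frac{\left(-18\right) \left(-2\right) 19}{9} = - \frac{36 \cdot 19}{9} = \left(- \frac{1}{9}\right) 684 = -76$)
$\left(u - 79\right) \left(Y + V\right) = \left(293 - 79\right) \left(78 - 76\right) = 214 \cdot 2 = 428$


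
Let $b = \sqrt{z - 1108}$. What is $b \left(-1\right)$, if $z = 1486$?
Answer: $- 3 \sqrt{42} \approx -19.442$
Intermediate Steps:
$b = 3 \sqrt{42}$ ($b = \sqrt{1486 - 1108} = \sqrt{378} = 3 \sqrt{42} \approx 19.442$)
$b \left(-1\right) = 3 \sqrt{42} \left(-1\right) = - 3 \sqrt{42}$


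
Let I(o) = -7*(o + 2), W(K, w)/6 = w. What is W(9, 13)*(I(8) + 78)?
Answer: 624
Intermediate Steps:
W(K, w) = 6*w
I(o) = -14 - 7*o (I(o) = -7*(2 + o) = -14 - 7*o)
W(9, 13)*(I(8) + 78) = (6*13)*((-14 - 7*8) + 78) = 78*((-14 - 56) + 78) = 78*(-70 + 78) = 78*8 = 624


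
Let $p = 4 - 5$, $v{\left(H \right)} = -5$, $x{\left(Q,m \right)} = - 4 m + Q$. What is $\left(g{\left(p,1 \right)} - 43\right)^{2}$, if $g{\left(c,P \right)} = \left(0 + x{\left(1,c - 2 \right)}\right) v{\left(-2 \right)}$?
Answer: $11664$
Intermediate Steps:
$x{\left(Q,m \right)} = Q - 4 m$
$p = -1$
$g{\left(c,P \right)} = -45 + 20 c$ ($g{\left(c,P \right)} = \left(0 - \left(-1 + 4 \left(c - 2\right)\right)\right) \left(-5\right) = \left(0 - \left(-1 + 4 \left(-2 + c\right)\right)\right) \left(-5\right) = \left(0 + \left(1 - \left(-8 + 4 c\right)\right)\right) \left(-5\right) = \left(0 - \left(-9 + 4 c\right)\right) \left(-5\right) = \left(9 - 4 c\right) \left(-5\right) = -45 + 20 c$)
$\left(g{\left(p,1 \right)} - 43\right)^{2} = \left(\left(-45 + 20 \left(-1\right)\right) - 43\right)^{2} = \left(\left(-45 - 20\right) - 43\right)^{2} = \left(-65 - 43\right)^{2} = \left(-108\right)^{2} = 11664$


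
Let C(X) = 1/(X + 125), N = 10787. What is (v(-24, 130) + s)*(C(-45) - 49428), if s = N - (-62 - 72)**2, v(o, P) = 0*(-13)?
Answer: 28347939391/80 ≈ 3.5435e+8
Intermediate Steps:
v(o, P) = 0
s = -7169 (s = 10787 - (-62 - 72)**2 = 10787 - 1*(-134)**2 = 10787 - 1*17956 = 10787 - 17956 = -7169)
C(X) = 1/(125 + X)
(v(-24, 130) + s)*(C(-45) - 49428) = (0 - 7169)*(1/(125 - 45) - 49428) = -7169*(1/80 - 49428) = -7169*(-3954239/80) = 28347939391/80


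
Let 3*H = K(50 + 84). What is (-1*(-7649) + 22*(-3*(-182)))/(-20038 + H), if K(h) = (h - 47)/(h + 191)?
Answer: -6389825/6512321 ≈ -0.98119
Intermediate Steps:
K(h) = (-47 + h)/(191 + h)
H = 29/325 (H = ((-47 + (50 + 84))/(191 + (50 + 84)))/3 = ((-47 + 134)/(191 + 134))/3 = (87/325)/3 = ((1/325)*87)/3 = (⅓)*(87/325) = 29/325 ≈ 0.089231)
(-1*(-7649) + 22*(-3*(-182)))/(-20038 + H) = (-1*(-7649) + 22*(-3*(-182)))/(-20038 + 29/325) = (7649 + 22*546)/(-6512321/325) = (7649 + 12012)*(-325/6512321) = 19661*(-325/6512321) = -6389825/6512321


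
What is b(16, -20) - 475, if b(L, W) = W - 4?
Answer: -499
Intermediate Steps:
b(L, W) = -4 + W
b(16, -20) - 475 = (-4 - 20) - 475 = -24 - 475 = -499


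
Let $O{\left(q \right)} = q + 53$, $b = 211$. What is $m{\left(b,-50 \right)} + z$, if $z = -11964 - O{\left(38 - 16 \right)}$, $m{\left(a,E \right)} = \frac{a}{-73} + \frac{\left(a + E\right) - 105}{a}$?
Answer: $- \frac{185477150}{15403} \approx -12042.0$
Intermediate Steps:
$O{\left(q \right)} = 53 + q$
$m{\left(a,E \right)} = - \frac{a}{73} + \frac{-105 + E + a}{a}$ ($m{\left(a,E \right)} = a \left(- \frac{1}{73}\right) + \frac{\left(E + a\right) - 105}{a} = - \frac{a}{73} + \frac{-105 + E + a}{a}$)
$z = -12039$ ($z = -11964 - \left(53 + \left(38 - 16\right)\right) = -11964 - \left(53 + 22\right) = -11964 - 75 = -12039$)
$m{\left(b,-50 \right)} + z = \frac{-105 - 50 - \frac{211 \left(-73 + 211\right)}{73}}{211} - 12039 = \frac{-105 - 50 - \frac{211}{73} \cdot 138}{211} - 12039 = \frac{-105 - 50 - \frac{29118}{73}}{211} - 12039 = \frac{1}{211} \left(- \frac{40433}{73}\right) - 12039 = - \frac{40433}{15403} - 12039 = - \frac{185477150}{15403}$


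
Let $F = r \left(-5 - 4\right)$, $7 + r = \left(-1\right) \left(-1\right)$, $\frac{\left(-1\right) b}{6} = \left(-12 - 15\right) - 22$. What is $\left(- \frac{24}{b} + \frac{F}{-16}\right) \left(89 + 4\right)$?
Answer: $- \frac{126015}{392} \approx -321.47$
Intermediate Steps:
$b = 294$ ($b = - 6 \left(\left(-12 - 15\right) - 22\right) = - 6 \left(-27 - 22\right) = \left(-6\right) \left(-49\right) = 294$)
$r = -6$ ($r = -7 - -1 = -7 + 1 = -6$)
$F = 54$ ($F = - 6 \left(-5 - 4\right) = \left(-6\right) \left(-9\right) = 54$)
$\left(- \frac{24}{b} + \frac{F}{-16}\right) \left(89 + 4\right) = \left(- \frac{24}{294} + \frac{54}{-16}\right) \left(89 + 4\right) = \left(\left(-24\right) \frac{1}{294} + 54 \left(- \frac{1}{16}\right)\right) 93 = \left(- \frac{4}{49} - \frac{27}{8}\right) 93 = \left(- \frac{1355}{392}\right) 93 = - \frac{126015}{392}$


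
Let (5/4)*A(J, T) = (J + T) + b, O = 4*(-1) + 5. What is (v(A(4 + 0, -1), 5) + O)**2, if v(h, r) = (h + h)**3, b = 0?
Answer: 194574601/15625 ≈ 12453.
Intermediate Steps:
O = 1 (O = -4 + 5 = 1)
A(J, T) = 4*J/5 + 4*T/5 (A(J, T) = 4*((J + T) + 0)/5 = 4*(J + T)/5 = 4*J/5 + 4*T/5)
v(h, r) = 8*h**3 (v(h, r) = (2*h)**3 = 8*h**3)
(v(A(4 + 0, -1), 5) + O)**2 = (8*(4*(4 + 0)/5 + (4/5)*(-1))**3 + 1)**2 = (8*((4/5)*4 - 4/5)**3 + 1)**2 = (8*(16/5 - 4/5)**3 + 1)**2 = (8*(12/5)**3 + 1)**2 = (8*(1728/125) + 1)**2 = (13824/125 + 1)**2 = (13949/125)**2 = 194574601/15625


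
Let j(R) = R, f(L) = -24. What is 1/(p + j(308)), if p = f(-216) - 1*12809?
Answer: -1/12525 ≈ -7.9840e-5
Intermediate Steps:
p = -12833 (p = -24 - 1*12809 = -24 - 12809 = -12833)
1/(p + j(308)) = 1/(-12833 + 308) = 1/(-12525) = -1/12525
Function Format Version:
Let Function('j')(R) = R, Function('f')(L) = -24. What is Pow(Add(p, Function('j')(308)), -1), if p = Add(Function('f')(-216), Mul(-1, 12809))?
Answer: Rational(-1, 12525) ≈ -7.9840e-5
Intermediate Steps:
p = -12833 (p = Add(-24, Mul(-1, 12809)) = Add(-24, -12809) = -12833)
Pow(Add(p, Function('j')(308)), -1) = Pow(Add(-12833, 308), -1) = Pow(-12525, -1) = Rational(-1, 12525)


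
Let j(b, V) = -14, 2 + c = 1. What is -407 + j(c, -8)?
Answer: -421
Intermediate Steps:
c = -1 (c = -2 + 1 = -1)
-407 + j(c, -8) = -407 - 14 = -421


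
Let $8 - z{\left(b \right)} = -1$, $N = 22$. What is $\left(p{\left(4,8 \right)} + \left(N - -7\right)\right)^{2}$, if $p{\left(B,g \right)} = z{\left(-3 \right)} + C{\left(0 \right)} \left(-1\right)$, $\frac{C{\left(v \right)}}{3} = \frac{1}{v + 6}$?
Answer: $\frac{5625}{4} \approx 1406.3$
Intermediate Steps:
$C{\left(v \right)} = \frac{3}{6 + v}$ ($C{\left(v \right)} = \frac{3}{v + 6} = \frac{3}{6 + v}$)
$z{\left(b \right)} = 9$ ($z{\left(b \right)} = 8 - -1 = 8 + 1 = 9$)
$p{\left(B,g \right)} = \frac{17}{2}$ ($p{\left(B,g \right)} = 9 + \frac{3}{6 + 0} \left(-1\right) = 9 + \frac{3}{6} \left(-1\right) = 9 + 3 \cdot \frac{1}{6} \left(-1\right) = 9 + \frac{1}{2} \left(-1\right) = 9 - \frac{1}{2} = \frac{17}{2}$)
$\left(p{\left(4,8 \right)} + \left(N - -7\right)\right)^{2} = \left(\frac{17}{2} + \left(22 - -7\right)\right)^{2} = \left(\frac{17}{2} + \left(22 + 7\right)\right)^{2} = \left(\frac{17}{2} + 29\right)^{2} = \left(\frac{75}{2}\right)^{2} = \frac{5625}{4}$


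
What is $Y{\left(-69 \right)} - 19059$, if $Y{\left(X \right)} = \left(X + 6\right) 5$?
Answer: $-19374$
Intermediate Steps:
$Y{\left(X \right)} = 30 + 5 X$ ($Y{\left(X \right)} = \left(6 + X\right) 5 = 30 + 5 X$)
$Y{\left(-69 \right)} - 19059 = \left(30 + 5 \left(-69\right)\right) - 19059 = \left(30 - 345\right) - 19059 = -315 - 19059 = -19374$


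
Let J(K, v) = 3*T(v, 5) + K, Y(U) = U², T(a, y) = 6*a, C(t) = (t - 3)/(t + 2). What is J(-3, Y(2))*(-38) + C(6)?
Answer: -20973/8 ≈ -2621.6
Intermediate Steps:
C(t) = (-3 + t)/(2 + t)
J(K, v) = K + 18*v (J(K, v) = 3*(6*v) + K = 18*v + K = K + 18*v)
J(-3, Y(2))*(-38) + C(6) = (-3 + 18*2²)*(-38) + (-3 + 6)/(2 + 6) = (-3 + 18*4)*(-38) + 3/8 = (-3 + 72)*(-38) + (⅛)*3 = 69*(-38) + 3/8 = -2622 + 3/8 = -20973/8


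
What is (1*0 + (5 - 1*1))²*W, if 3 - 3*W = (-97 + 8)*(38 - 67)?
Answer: -41248/3 ≈ -13749.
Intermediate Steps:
W = -2578/3 (W = 1 - (-97 + 8)*(38 - 67)/3 = 1 - (-89)*(-29)/3 = 1 - ⅓*2581 = 1 - 2581/3 = -2578/3 ≈ -859.33)
(1*0 + (5 - 1*1))²*W = (1*0 + (5 - 1*1))²*(-2578/3) = (0 + (5 - 1))²*(-2578/3) = (0 + 4)²*(-2578/3) = 4²*(-2578/3) = 16*(-2578/3) = -41248/3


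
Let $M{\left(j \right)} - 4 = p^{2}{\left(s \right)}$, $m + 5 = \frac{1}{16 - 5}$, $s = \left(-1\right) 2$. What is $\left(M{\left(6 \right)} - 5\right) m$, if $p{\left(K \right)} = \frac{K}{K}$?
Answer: $0$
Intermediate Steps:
$s = -2$
$p{\left(K \right)} = 1$
$m = - \frac{54}{11}$ ($m = -5 + \frac{1}{16 - 5} = -5 + \frac{1}{11} = - \frac{54}{11} \approx -4.9091$)
$M{\left(j \right)} = 5$ ($M{\left(j \right)} = 4 + 1^{2} = 4 + 1 = 5$)
$\left(M{\left(6 \right)} - 5\right) m = \left(5 - 5\right) \left(- \frac{54}{11}\right) = 0 \left(- \frac{54}{11}\right) = 0$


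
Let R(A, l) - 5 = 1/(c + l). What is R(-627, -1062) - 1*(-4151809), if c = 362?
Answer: 2906269799/700 ≈ 4.1518e+6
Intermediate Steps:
R(A, l) = 5 + 1/(362 + l)
R(-627, -1062) - 1*(-4151809) = (1811 + 5*(-1062))/(362 - 1062) - 1*(-4151809) = (1811 - 5310)/(-700) + 4151809 = -1/700*(-3499) + 4151809 = 3499/700 + 4151809 = 2906269799/700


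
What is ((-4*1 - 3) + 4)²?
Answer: 9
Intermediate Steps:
((-4*1 - 3) + 4)² = ((-4 - 3) + 4)² = (-7 + 4)² = (-3)² = 9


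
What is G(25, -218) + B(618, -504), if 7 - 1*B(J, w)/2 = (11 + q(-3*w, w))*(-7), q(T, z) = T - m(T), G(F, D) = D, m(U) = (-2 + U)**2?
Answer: -31900282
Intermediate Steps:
q(T, z) = T - (-2 + T)**2
B(J, w) = 168 - 42*w - 14*(-2 - 3*w)**2 (B(J, w) = 14 - 2*(11 + (-3*w - (-2 - 3*w)**2))*(-7) = 14 - 2*(11 + (-(-2 - 3*w)**2 - 3*w))*(-7) = 14 - 2*(11 - (-2 - 3*w)**2 - 3*w)*(-7) = 14 - 2*(-77 + 7*(-2 - 3*w)**2 + 21*w) = 14 + (154 - 42*w - 14*(-2 - 3*w)**2) = 168 - 42*w - 14*(-2 - 3*w)**2)
G(25, -218) + B(618, -504) = -218 + (112 - 210*(-504) - 126*(-504)**2) = -218 + (112 + 105840 - 126*254016) = -218 + (112 + 105840 - 32006016) = -218 - 31900064 = -31900282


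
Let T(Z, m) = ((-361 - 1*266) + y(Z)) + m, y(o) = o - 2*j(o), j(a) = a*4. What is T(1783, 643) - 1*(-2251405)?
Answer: 2238940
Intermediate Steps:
j(a) = 4*a
y(o) = -7*o (y(o) = o - 8*o = -7*o)
T(Z, m) = -627 + m - 7*Z (T(Z, m) = ((-361 - 1*266) - 7*Z) + m = ((-361 - 266) - 7*Z) + m = (-627 - 7*Z) + m = -627 + m - 7*Z)
T(1783, 643) - 1*(-2251405) = (-627 + 643 - 7*1783) - 1*(-2251405) = (-627 + 643 - 12481) + 2251405 = -12465 + 2251405 = 2238940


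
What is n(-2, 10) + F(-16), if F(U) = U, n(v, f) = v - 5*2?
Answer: -28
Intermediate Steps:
n(v, f) = -10 + v (n(v, f) = v - 10 = -10 + v)
n(-2, 10) + F(-16) = (-10 - 2) - 16 = -12 - 16 = -28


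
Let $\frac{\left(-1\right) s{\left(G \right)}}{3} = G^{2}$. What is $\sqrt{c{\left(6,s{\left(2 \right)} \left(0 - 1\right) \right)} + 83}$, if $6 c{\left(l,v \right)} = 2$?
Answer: $\frac{5 \sqrt{30}}{3} \approx 9.1287$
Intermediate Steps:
$s{\left(G \right)} = - 3 G^{2}$
$c{\left(l,v \right)} = \frac{1}{3}$ ($c{\left(l,v \right)} = \frac{1}{6} \cdot 2 = \frac{1}{3}$)
$\sqrt{c{\left(6,s{\left(2 \right)} \left(0 - 1\right) \right)} + 83} = \sqrt{\frac{1}{3} + 83} = \sqrt{\frac{250}{3}} = \frac{5 \sqrt{30}}{3}$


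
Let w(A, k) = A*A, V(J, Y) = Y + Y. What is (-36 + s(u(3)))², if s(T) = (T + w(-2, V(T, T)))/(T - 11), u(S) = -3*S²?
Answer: 1809025/1444 ≈ 1252.8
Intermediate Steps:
V(J, Y) = 2*Y
w(A, k) = A²
s(T) = (4 + T)/(-11 + T) (s(T) = (T + (-2)²)/(T - 11) = (T + 4)/(-11 + T) = (4 + T)/(-11 + T))
(-36 + s(u(3)))² = (-36 + (4 - 3*3²)/(-11 - 3*3²))² = (-36 + (4 - 3*9)/(-11 - 3*9))² = (-36 + (4 - 27)/(-11 - 27))² = (-36 - 23/(-38))² = (-36 - 1/38*(-23))² = (-36 + 23/38)² = (-1345/38)² = 1809025/1444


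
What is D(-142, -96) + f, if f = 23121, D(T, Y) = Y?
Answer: 23025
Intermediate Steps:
D(-142, -96) + f = -96 + 23121 = 23025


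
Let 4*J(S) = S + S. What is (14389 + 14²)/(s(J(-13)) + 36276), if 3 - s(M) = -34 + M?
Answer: 29170/72639 ≈ 0.40158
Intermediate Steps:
J(S) = S/2 (J(S) = (S + S)/4 = (2*S)/4 = S/2)
s(M) = 37 - M (s(M) = 3 - (-34 + M) = 3 + (34 - M) = 37 - M)
(14389 + 14²)/(s(J(-13)) + 36276) = (14389 + 14²)/((37 - (-13)/2) + 36276) = (14389 + 196)/((37 - 1*(-13/2)) + 36276) = 14585/((37 + 13/2) + 36276) = 14585/(87/2 + 36276) = 14585/(72639/2) = 14585*(2/72639) = 29170/72639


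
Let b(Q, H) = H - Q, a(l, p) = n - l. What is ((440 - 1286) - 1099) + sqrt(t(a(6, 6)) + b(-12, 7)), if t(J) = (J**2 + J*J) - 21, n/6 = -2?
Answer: -1945 + sqrt(646) ≈ -1919.6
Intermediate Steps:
n = -12 (n = 6*(-2) = -12)
a(l, p) = -12 - l
t(J) = -21 + 2*J**2 (t(J) = (J**2 + J**2) - 21 = 2*J**2 - 21 = -21 + 2*J**2)
((440 - 1286) - 1099) + sqrt(t(a(6, 6)) + b(-12, 7)) = ((440 - 1286) - 1099) + sqrt((-21 + 2*(-12 - 1*6)**2) + (7 - 1*(-12))) = (-846 - 1099) + sqrt((-21 + 2*(-12 - 6)**2) + (7 + 12)) = -1945 + sqrt((-21 + 2*(-18)**2) + 19) = -1945 + sqrt((-21 + 2*324) + 19) = -1945 + sqrt((-21 + 648) + 19) = -1945 + sqrt(627 + 19) = -1945 + sqrt(646)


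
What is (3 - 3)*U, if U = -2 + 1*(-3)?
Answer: 0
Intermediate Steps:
U = -5 (U = -2 - 3 = -5)
(3 - 3)*U = (3 - 3)*(-5) = 0*(-5) = 0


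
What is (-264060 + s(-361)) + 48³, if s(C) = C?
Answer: -153829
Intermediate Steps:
(-264060 + s(-361)) + 48³ = (-264060 - 361) + 48³ = -264421 + 110592 = -153829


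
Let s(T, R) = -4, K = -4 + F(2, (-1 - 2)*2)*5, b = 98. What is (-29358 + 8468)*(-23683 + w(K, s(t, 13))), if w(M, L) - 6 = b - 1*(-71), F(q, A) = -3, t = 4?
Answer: 491082120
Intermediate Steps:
K = -19 (K = -4 - 3*5 = -4 - 15 = -19)
w(M, L) = 175 (w(M, L) = 6 + (98 - 1*(-71)) = 6 + (98 + 71) = 6 + 169 = 175)
(-29358 + 8468)*(-23683 + w(K, s(t, 13))) = (-29358 + 8468)*(-23683 + 175) = -20890*(-23508) = 491082120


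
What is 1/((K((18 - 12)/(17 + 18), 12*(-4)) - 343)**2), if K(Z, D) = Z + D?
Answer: 1225/187115041 ≈ 6.5468e-6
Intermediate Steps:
K(Z, D) = D + Z
1/((K((18 - 12)/(17 + 18), 12*(-4)) - 343)**2) = 1/(((12*(-4) + (18 - 12)/(17 + 18)) - 343)**2) = 1/(((-48 + 6/35) - 343)**2) = 1/((-1674/35 - 343)**2) = 1/((-13679/35)**2) = 1/(187115041/1225) = 1225/187115041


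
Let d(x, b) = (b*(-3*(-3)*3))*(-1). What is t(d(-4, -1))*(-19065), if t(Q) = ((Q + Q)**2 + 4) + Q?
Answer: -56184555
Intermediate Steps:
d(x, b) = -27*b (d(x, b) = (b*(9*3))*(-1) = (b*27)*(-1) = (27*b)*(-1) = -27*b)
t(Q) = 4 + Q + 4*Q**2 (t(Q) = ((2*Q)**2 + 4) + Q = (4*Q**2 + 4) + Q = (4 + 4*Q**2) + Q = 4 + Q + 4*Q**2)
t(d(-4, -1))*(-19065) = (4 - 27*(-1) + 4*(-27*(-1))**2)*(-19065) = (4 + 27 + 4*27**2)*(-19065) = (4 + 27 + 4*729)*(-19065) = (4 + 27 + 2916)*(-19065) = 2947*(-19065) = -56184555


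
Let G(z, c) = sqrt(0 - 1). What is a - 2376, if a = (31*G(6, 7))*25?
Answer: -2376 + 775*I ≈ -2376.0 + 775.0*I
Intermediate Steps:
G(z, c) = I (G(z, c) = sqrt(-1) = I)
a = 775*I (a = (31*I)*25 = 775*I ≈ 775.0*I)
a - 2376 = 775*I - 2376 = -2376 + 775*I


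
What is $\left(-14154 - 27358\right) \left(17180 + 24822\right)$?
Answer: $-1743587024$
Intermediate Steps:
$\left(-14154 - 27358\right) \left(17180 + 24822\right) = \left(-41512\right) 42002 = -1743587024$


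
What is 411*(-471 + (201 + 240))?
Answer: -12330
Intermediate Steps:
411*(-471 + (201 + 240)) = 411*(-471 + 441) = 411*(-30) = -12330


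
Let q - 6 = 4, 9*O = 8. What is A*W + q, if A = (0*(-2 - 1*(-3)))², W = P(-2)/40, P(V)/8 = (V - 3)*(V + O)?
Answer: 10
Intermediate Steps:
O = 8/9 (O = (⅑)*8 = 8/9 ≈ 0.88889)
P(V) = 8*(-3 + V)*(8/9 + V) (P(V) = 8*((V - 3)*(V + 8/9)) = 8*((-3 + V)*(8/9 + V)) = 8*(-3 + V)*(8/9 + V))
q = 10 (q = 6 + 4 = 10)
W = 10/9 (W = (-64/3 + 8*(-2)² - 152/9*(-2))/40 = (-64/3 + 8*4 + 304/9)*(1/40) = (-64/3 + 32 + 304/9)*(1/40) = (400/9)*(1/40) = 10/9 ≈ 1.1111)
A = 0 (A = (0*(-2 + 3))² = (0*1)² = 0² = 0)
A*W + q = 0*(10/9) + 10 = 0 + 10 = 10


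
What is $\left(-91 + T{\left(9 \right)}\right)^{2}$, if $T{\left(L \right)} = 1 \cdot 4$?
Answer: $7569$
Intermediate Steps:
$T{\left(L \right)} = 4$
$\left(-91 + T{\left(9 \right)}\right)^{2} = \left(-91 + 4\right)^{2} = \left(-87\right)^{2} = 7569$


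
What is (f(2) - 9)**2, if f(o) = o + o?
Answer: 25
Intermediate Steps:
f(o) = 2*o
(f(2) - 9)**2 = (2*2 - 9)**2 = (4 - 9)**2 = (-5)**2 = 25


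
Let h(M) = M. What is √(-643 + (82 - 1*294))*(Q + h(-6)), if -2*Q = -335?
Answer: 969*I*√95/2 ≈ 4722.3*I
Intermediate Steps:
Q = 335/2 (Q = -½*(-335) = 335/2 ≈ 167.50)
√(-643 + (82 - 1*294))*(Q + h(-6)) = √(-643 + (82 - 1*294))*(335/2 - 6) = √(-643 + (82 - 294))*(323/2) = √(-643 - 212)*(323/2) = √(-855)*(323/2) = (3*I*√95)*(323/2) = 969*I*√95/2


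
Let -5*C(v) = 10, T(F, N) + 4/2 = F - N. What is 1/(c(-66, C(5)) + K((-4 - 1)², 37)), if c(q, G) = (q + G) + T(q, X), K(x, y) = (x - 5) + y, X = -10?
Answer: -1/69 ≈ -0.014493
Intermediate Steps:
T(F, N) = -2 + F - N (T(F, N) = -2 + (F - N) = -2 + F - N)
K(x, y) = -5 + x + y (K(x, y) = (-5 + x) + y = -5 + x + y)
C(v) = -2 (C(v) = -⅕*10 = -2)
c(q, G) = 8 + G + 2*q (c(q, G) = (q + G) + (-2 + q - 1*(-10)) = (G + q) + (-2 + q + 10) = (G + q) + (8 + q) = 8 + G + 2*q)
1/(c(-66, C(5)) + K((-4 - 1)², 37)) = 1/((8 - 2 + 2*(-66)) + (-5 + (-4 - 1)² + 37)) = 1/((8 - 2 - 132) + (-5 + (-5)² + 37)) = 1/(-126 + (-5 + 25 + 37)) = 1/(-126 + 57) = 1/(-69) = -1/69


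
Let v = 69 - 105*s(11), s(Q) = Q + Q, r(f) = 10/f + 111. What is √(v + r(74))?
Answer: I*√2915785/37 ≈ 46.15*I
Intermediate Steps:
r(f) = 111 + 10/f
s(Q) = 2*Q
v = -2241 (v = 69 - 210*11 = 69 - 105*22 = 69 - 2310 = -2241)
√(v + r(74)) = √(-2241 + (111 + 10/74)) = √(-2241 + (111 + 10*(1/74))) = √(-2241 + (111 + 5/37)) = √(-2241 + 4112/37) = √(-78805/37) = I*√2915785/37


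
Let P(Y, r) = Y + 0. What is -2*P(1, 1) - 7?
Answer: -9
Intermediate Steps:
P(Y, r) = Y
-2*P(1, 1) - 7 = -2*1 - 7 = -2 - 7 = -9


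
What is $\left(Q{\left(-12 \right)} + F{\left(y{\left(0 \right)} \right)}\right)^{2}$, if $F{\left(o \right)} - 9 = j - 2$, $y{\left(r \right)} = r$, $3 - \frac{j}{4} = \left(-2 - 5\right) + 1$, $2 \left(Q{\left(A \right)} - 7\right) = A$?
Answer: $1936$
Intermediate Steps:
$Q{\left(A \right)} = 7 + \frac{A}{2}$
$j = 36$ ($j = 12 - 4 \left(\left(-2 - 5\right) + 1\right) = 12 - 4 \left(-7 + 1\right) = 12 - -24 = 12 + 24 = 36$)
$F{\left(o \right)} = 43$ ($F{\left(o \right)} = 9 + \left(36 - 2\right) = 9 + 34 = 43$)
$\left(Q{\left(-12 \right)} + F{\left(y{\left(0 \right)} \right)}\right)^{2} = \left(\left(7 + \frac{1}{2} \left(-12\right)\right) + 43\right)^{2} = \left(\left(7 - 6\right) + 43\right)^{2} = \left(1 + 43\right)^{2} = 44^{2} = 1936$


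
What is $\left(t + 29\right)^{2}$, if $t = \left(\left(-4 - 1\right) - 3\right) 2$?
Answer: $169$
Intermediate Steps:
$t = -16$ ($t = \left(-5 - 3\right) 2 = \left(-8\right) 2 = -16$)
$\left(t + 29\right)^{2} = \left(-16 + 29\right)^{2} = 13^{2} = 169$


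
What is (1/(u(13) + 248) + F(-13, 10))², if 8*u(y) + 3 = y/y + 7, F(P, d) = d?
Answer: 395930404/3956121 ≈ 100.08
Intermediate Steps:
u(y) = 5/8 (u(y) = -3/8 + (y/y + 7)/8 = -3/8 + (1 + 7)/8 = -3/8 + (⅛)*8 = -3/8 + 1 = 5/8)
(1/(u(13) + 248) + F(-13, 10))² = (1/(5/8 + 248) + 10)² = (1/(1989/8) + 10)² = (8/1989 + 10)² = (19898/1989)² = 395930404/3956121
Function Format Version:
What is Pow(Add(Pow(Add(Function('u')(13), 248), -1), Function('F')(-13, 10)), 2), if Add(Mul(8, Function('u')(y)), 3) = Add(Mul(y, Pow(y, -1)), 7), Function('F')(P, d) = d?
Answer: Rational(395930404, 3956121) ≈ 100.08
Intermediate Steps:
Function('u')(y) = Rational(5, 8) (Function('u')(y) = Add(Rational(-3, 8), Mul(Rational(1, 8), Add(Mul(y, Pow(y, -1)), 7))) = Add(Rational(-3, 8), Mul(Rational(1, 8), Add(1, 7))) = Add(Rational(-3, 8), Mul(Rational(1, 8), 8)) = Add(Rational(-3, 8), 1) = Rational(5, 8))
Pow(Add(Pow(Add(Function('u')(13), 248), -1), Function('F')(-13, 10)), 2) = Pow(Add(Pow(Add(Rational(5, 8), 248), -1), 10), 2) = Pow(Add(Pow(Rational(1989, 8), -1), 10), 2) = Pow(Add(Rational(8, 1989), 10), 2) = Pow(Rational(19898, 1989), 2) = Rational(395930404, 3956121)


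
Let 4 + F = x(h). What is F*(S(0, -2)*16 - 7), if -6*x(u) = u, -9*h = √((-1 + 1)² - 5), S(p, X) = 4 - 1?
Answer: -164 + 41*I*√5/54 ≈ -164.0 + 1.6978*I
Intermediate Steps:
S(p, X) = 3
h = -I*√5/9 (h = -√((-1 + 1)² - 5)/9 = -√(0² - 5)/9 = -√(0 - 5)/9 = -I*√5/9 ≈ -0.24845*I)
x(u) = -u/6
F = -4 + I*√5/54 (F = -4 - (-1)*I*√5/54 = -4 + I*√5/54 ≈ -4.0 + 0.041409*I)
F*(S(0, -2)*16 - 7) = (-4 + I*√5/54)*(3*16 - 7) = (-4 + I*√5/54)*(48 - 7) = (-4 + I*√5/54)*41 = -164 + 41*I*√5/54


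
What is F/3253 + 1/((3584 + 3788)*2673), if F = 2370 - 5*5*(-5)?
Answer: 49164866473/64101523068 ≈ 0.76698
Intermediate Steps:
F = 2495 (F = 2370 - 25*(-5) = 2370 - 1*(-125) = 2370 + 125 = 2495)
F/3253 + 1/((3584 + 3788)*2673) = 2495/3253 + 1/((3584 + 3788)*2673) = 2495*(1/3253) + (1/2673)/7372 = 2495/3253 + (1/7372)*(1/2673) = 2495/3253 + 1/19705356 = 49164866473/64101523068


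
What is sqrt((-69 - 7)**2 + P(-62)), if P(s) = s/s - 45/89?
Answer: 14*sqrt(233447)/89 ≈ 76.003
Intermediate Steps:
P(s) = 44/89 (P(s) = 1 - 45*1/89 = 1 - 45/89 = 44/89)
sqrt((-69 - 7)**2 + P(-62)) = sqrt((-69 - 7)**2 + 44/89) = sqrt((-76)**2 + 44/89) = sqrt(5776 + 44/89) = sqrt(514108/89) = 14*sqrt(233447)/89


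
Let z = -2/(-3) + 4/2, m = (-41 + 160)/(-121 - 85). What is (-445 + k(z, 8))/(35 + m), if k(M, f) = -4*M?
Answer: -281602/21273 ≈ -13.238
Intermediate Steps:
m = -119/206 (m = 119/(-206) = 119*(-1/206) = -119/206 ≈ -0.57767)
z = 8/3 (z = -2*(-⅓) + 4*(½) = ⅔ + 2 = 8/3 ≈ 2.6667)
(-445 + k(z, 8))/(35 + m) = (-445 - 4*8/3)/(35 - 119/206) = (-445 - 32/3)/(7091/206) = -1367/3*206/7091 = -281602/21273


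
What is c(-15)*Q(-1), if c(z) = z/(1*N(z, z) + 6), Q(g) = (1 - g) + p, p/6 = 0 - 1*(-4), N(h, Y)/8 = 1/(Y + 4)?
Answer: -2145/29 ≈ -73.966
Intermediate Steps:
N(h, Y) = 8/(4 + Y) (N(h, Y) = 8/(Y + 4) = 8/(4 + Y))
p = 24 (p = 6*(0 - 1*(-4)) = 6*(0 + 4) = 6*4 = 24)
Q(g) = 25 - g (Q(g) = (1 - g) + 24 = 25 - g)
c(z) = z/(6 + 8/(4 + z)) (c(z) = z/(1*(8/(4 + z)) + 6) = z/(8/(4 + z) + 6) = z/(6 + 8/(4 + z)))
c(-15)*Q(-1) = ((1/2)*(-15)*(4 - 15)/(16 + 3*(-15)))*(25 - 1*(-1)) = ((1/2)*(-15)*(-11)/(16 - 45))*(25 + 1) = ((1/2)*(-15)*(-11)/(-29))*26 = ((1/2)*(-15)*(-1/29)*(-11))*26 = -165/58*26 = -2145/29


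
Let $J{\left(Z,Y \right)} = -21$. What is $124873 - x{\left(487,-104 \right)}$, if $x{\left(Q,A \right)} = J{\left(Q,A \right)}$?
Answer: $124894$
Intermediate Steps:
$x{\left(Q,A \right)} = -21$
$124873 - x{\left(487,-104 \right)} = 124873 - -21 = 124873 + 21 = 124894$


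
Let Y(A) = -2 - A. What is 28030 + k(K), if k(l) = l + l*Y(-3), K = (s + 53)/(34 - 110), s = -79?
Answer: 532583/19 ≈ 28031.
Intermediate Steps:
K = 13/38 (K = (-79 + 53)/(34 - 110) = -26/(-76) = -26*(-1/76) = 13/38 ≈ 0.34211)
k(l) = 2*l (k(l) = l + l*(-2 - 1*(-3)) = l + l*(-2 + 3) = l + l*1 = l + l = 2*l)
28030 + k(K) = 28030 + 2*(13/38) = 28030 + 13/19 = 532583/19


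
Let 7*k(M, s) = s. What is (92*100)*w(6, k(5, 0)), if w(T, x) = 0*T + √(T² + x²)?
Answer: 55200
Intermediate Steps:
k(M, s) = s/7
w(T, x) = √(T² + x²) (w(T, x) = 0 + √(T² + x²) = √(T² + x²))
(92*100)*w(6, k(5, 0)) = (92*100)*√(6² + ((⅐)*0)²) = 9200*√(36 + 0²) = 9200*√(36 + 0) = 9200*√36 = 9200*6 = 55200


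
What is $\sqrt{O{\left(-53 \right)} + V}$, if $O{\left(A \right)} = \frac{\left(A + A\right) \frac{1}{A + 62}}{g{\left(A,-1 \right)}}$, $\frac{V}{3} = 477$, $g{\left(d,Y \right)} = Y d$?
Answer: $\frac{\sqrt{12877}}{3} \approx 37.826$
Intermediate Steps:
$V = 1431$ ($V = 3 \cdot 477 = 1431$)
$O{\left(A \right)} = - \frac{2}{62 + A}$ ($O{\left(A \right)} = \frac{\left(A + A\right) \frac{1}{A + 62}}{\left(-1\right) A} = \frac{2 A}{62 + A} \left(- \frac{1}{A}\right) = - \frac{2}{62 + A}$)
$\sqrt{O{\left(-53 \right)} + V} = \sqrt{- \frac{2}{62 - 53} + 1431} = \sqrt{- \frac{2}{9} + 1431} = \sqrt{\frac{12877}{9}} = \frac{\sqrt{12877}}{3}$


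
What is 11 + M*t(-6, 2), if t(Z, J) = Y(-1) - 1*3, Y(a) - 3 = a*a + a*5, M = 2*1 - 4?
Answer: 19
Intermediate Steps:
M = -2 (M = 2 - 4 = -2)
Y(a) = 3 + a² + 5*a (Y(a) = 3 + (a*a + a*5) = 3 + (a² + 5*a) = 3 + a² + 5*a)
t(Z, J) = -4 (t(Z, J) = (3 + (-1)² + 5*(-1)) - 1*3 = (3 + 1 - 5) - 3 = -1 - 3 = -4)
11 + M*t(-6, 2) = 11 - 2*(-4) = 11 + 8 = 19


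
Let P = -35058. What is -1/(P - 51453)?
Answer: 1/86511 ≈ 1.1559e-5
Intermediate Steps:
-1/(P - 51453) = -1/(-35058 - 51453) = -1/(-86511) = -1*(-1/86511) = 1/86511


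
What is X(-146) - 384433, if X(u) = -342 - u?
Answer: -384629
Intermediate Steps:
X(-146) - 384433 = (-342 - 1*(-146)) - 384433 = (-342 + 146) - 384433 = -196 - 384433 = -384629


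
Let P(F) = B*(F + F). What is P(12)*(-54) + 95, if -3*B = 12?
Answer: 5279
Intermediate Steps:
B = -4 (B = -⅓*12 = -4)
P(F) = -8*F (P(F) = -4*(F + F) = -8*F)
P(12)*(-54) + 95 = -8*12*(-54) + 95 = -96*(-54) + 95 = 5184 + 95 = 5279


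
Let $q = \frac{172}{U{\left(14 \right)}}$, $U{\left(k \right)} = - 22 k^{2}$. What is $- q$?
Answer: $\frac{43}{1078} \approx 0.039889$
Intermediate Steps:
$q = - \frac{43}{1078}$ ($q = \frac{172}{\left(-22\right) 14^{2}} = \frac{172}{\left(-22\right) 196} = \frac{172}{-4312} = 172 \left(- \frac{1}{4312}\right) = - \frac{43}{1078} \approx -0.039889$)
$- q = \left(-1\right) \left(- \frac{43}{1078}\right) = \frac{43}{1078}$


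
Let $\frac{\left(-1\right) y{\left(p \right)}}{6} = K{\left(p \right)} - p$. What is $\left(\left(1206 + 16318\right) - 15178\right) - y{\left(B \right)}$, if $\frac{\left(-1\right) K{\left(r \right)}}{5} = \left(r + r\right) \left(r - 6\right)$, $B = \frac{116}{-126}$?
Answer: $\frac{2605306}{1323} \approx 1969.2$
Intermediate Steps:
$B = - \frac{58}{63}$ ($B = 116 \left(- \frac{1}{126}\right) = - \frac{58}{63} \approx -0.92064$)
$K{\left(r \right)} = - 10 r \left(-6 + r\right)$ ($K{\left(r \right)} = - 5 \left(r + r\right) \left(r - 6\right) = - 5 \cdot 2 r \left(-6 + r\right) = - 10 r \left(-6 + r\right)$)
$y{\left(p \right)} = 6 p - 60 p \left(6 - p\right)$ ($y{\left(p \right)} = - 6 \left(10 p \left(6 - p\right) - p\right) = - 6 \left(- p + 10 p \left(6 - p\right)\right) = 6 p - 60 p \left(6 - p\right)$)
$\left(\left(1206 + 16318\right) - 15178\right) - y{\left(B \right)} = \left(\left(1206 + 16318\right) - 15178\right) - 6 \left(- \frac{58}{63}\right) \left(-59 + 10 \left(- \frac{58}{63}\right)\right) = \left(17524 - 15178\right) - 6 \left(- \frac{58}{63}\right) \left(-59 - \frac{580}{63}\right) = 2346 - 6 \left(- \frac{58}{63}\right) \left(- \frac{4297}{63}\right) = 2346 - \frac{498452}{1323} = \frac{2605306}{1323}$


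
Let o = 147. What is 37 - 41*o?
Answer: -5990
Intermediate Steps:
37 - 41*o = 37 - 41*147 = 37 - 6027 = -5990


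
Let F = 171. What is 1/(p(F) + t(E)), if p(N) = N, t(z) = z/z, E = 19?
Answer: 1/172 ≈ 0.0058140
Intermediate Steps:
t(z) = 1
1/(p(F) + t(E)) = 1/(171 + 1) = 1/172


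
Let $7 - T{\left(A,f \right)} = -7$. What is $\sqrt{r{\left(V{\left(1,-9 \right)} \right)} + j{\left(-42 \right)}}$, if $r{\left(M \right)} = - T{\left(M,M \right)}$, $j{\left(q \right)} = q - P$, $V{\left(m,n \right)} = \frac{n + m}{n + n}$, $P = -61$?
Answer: $\sqrt{5} \approx 2.2361$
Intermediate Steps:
$T{\left(A,f \right)} = 14$ ($T{\left(A,f \right)} = 7 - -7 = 7 + 7 = 14$)
$V{\left(m,n \right)} = \frac{m + n}{2 n}$
$j{\left(q \right)} = 61 + q$ ($j{\left(q \right)} = q - -61 = q + 61 = 61 + q$)
$r{\left(M \right)} = -14$ ($r{\left(M \right)} = \left(-1\right) 14 = -14$)
$\sqrt{r{\left(V{\left(1,-9 \right)} \right)} + j{\left(-42 \right)}} = \sqrt{-14 + \left(61 - 42\right)} = \sqrt{-14 + 19} = \sqrt{5}$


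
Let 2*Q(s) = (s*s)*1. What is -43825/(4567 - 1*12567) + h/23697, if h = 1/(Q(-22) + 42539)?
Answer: 1777158719141/324410034240 ≈ 5.4781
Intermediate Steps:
Q(s) = s**2/2 (Q(s) = ((s*s)*1)/2 = (s**2*1)/2 = s**2/2)
h = 1/42781 (h = 1/((1/2)*(-22)**2 + 42539) = 1/((1/2)*484 + 42539) = 1/(242 + 42539) = 1/42781 ≈ 2.3375e-5)
-43825/(4567 - 1*12567) + h/23697 = -43825/(4567 - 1*12567) + (1/42781)/23697 = -43825/(4567 - 12567) + (1/42781)*(1/23697) = -43825/(-8000) + 1/1013781357 = -43825*(-1/8000) + 1/1013781357 = 1753/320 + 1/1013781357 = 1777158719141/324410034240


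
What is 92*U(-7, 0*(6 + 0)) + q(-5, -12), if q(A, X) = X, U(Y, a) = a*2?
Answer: -12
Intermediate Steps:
U(Y, a) = 2*a
92*U(-7, 0*(6 + 0)) + q(-5, -12) = 92*(2*(0*(6 + 0))) - 12 = 92*(2*(0*6)) - 12 = 92*(2*0) - 12 = 92*0 - 12 = 0 - 12 = -12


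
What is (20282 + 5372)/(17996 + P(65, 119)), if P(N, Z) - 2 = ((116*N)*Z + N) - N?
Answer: 12827/457629 ≈ 0.028029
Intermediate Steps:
P(N, Z) = 2 + 116*N*Z (P(N, Z) = 2 + (((116*N)*Z + N) - N) = 2 + ((116*N*Z + N) - N) = 2 + ((N + 116*N*Z) - N) = 2 + 116*N*Z)
(20282 + 5372)/(17996 + P(65, 119)) = (20282 + 5372)/(17996 + (2 + 116*65*119)) = 25654/(17996 + (2 + 897260)) = 25654/(17996 + 897262) = 25654/915258 = 25654*(1/915258) = 12827/457629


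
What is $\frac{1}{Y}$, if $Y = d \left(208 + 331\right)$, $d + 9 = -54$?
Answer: $- \frac{1}{33957} \approx -2.9449 \cdot 10^{-5}$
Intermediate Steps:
$d = -63$ ($d = -9 - 54 = -63$)
$Y = -33957$ ($Y = - 63 \left(208 + 331\right) = \left(-63\right) 539 = -33957$)
$\frac{1}{Y} = \frac{1}{-33957} = - \frac{1}{33957}$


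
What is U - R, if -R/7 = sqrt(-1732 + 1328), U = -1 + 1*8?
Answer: 7 + 14*I*sqrt(101) ≈ 7.0 + 140.7*I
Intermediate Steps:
U = 7 (U = -1 + 8 = 7)
R = -14*I*sqrt(101) (R = -7*sqrt(-1732 + 1328) = -14*I*sqrt(101) ≈ -140.7*I)
U - R = 7 - (-14)*I*sqrt(101) = 7 + 14*I*sqrt(101)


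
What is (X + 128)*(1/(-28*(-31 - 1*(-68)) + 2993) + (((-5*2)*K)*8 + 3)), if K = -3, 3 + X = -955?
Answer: -394708160/1957 ≈ -2.0169e+5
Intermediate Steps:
X = -958 (X = -3 - 955 = -958)
(X + 128)*(1/(-28*(-31 - 1*(-68)) + 2993) + (((-5*2)*K)*8 + 3)) = (-958 + 128)*(1/(-28*(-31 - 1*(-68)) + 2993) + ((-5*2*(-3))*8 + 3)) = -830*(1/(-28*(-31 + 68) + 2993) + (-10*(-3)*8 + 3)) = -830*(1/(-28*37 + 2993) + (30*8 + 3)) = -830*(1/(-1036 + 2993) + (240 + 3)) = -830*(1/1957 + 243) = -830*475552/1957 = -394708160/1957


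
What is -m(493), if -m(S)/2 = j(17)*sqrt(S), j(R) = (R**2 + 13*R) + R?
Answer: 1054*sqrt(493) ≈ 23403.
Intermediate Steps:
j(R) = R**2 + 14*R
m(S) = -1054*sqrt(S) (m(S) = -2*17*(14 + 17)*sqrt(S) = -2*17*31*sqrt(S) = -1054*sqrt(S))
-m(493) = -(-1054)*sqrt(493) = 1054*sqrt(493)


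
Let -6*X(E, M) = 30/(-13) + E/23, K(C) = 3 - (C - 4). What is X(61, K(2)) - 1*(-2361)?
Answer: 4235531/1794 ≈ 2360.9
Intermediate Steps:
K(C) = 7 - C (K(C) = 3 - (-4 + C) = 3 + (4 - C) = 7 - C)
X(E, M) = 5/13 - E/138 (X(E, M) = -(30/(-13) + E/23)/6 = -(30*(-1/13) + E*(1/23))/6 = -(-30/13 + E/23)/6 = 5/13 - E/138)
X(61, K(2)) - 1*(-2361) = (5/13 - 1/138*61) - 1*(-2361) = (5/13 - 61/138) + 2361 = -103/1794 + 2361 = 4235531/1794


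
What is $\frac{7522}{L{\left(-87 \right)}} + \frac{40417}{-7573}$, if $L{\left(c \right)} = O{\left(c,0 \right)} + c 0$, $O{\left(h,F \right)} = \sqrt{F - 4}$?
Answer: $- \frac{40417}{7573} - 3761 i \approx -5.337 - 3761.0 i$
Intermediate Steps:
$O{\left(h,F \right)} = \sqrt{-4 + F}$
$L{\left(c \right)} = 2 i$ ($L{\left(c \right)} = \sqrt{-4 + 0} + c 0 = \sqrt{-4} + 0 = 2 i + 0 = 2 i$)
$\frac{7522}{L{\left(-87 \right)}} + \frac{40417}{-7573} = \frac{7522}{2 i} + \frac{40417}{-7573} = 7522 \left(- \frac{i}{2}\right) + 40417 \left(- \frac{1}{7573}\right) = - 3761 i - \frac{40417}{7573} = - \frac{40417}{7573} - 3761 i$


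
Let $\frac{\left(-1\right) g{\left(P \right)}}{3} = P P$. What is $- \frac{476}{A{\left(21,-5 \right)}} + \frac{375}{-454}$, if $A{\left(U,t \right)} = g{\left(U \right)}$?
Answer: $- \frac{40003}{85806} \approx -0.4662$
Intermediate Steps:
$g{\left(P \right)} = - 3 P^{2}$ ($g{\left(P \right)} = - 3 P P = - 3 P^{2}$)
$A{\left(U,t \right)} = - 3 U^{2}$
$- \frac{476}{A{\left(21,-5 \right)}} + \frac{375}{-454} = - \frac{476}{\left(-3\right) 21^{2}} + \frac{375}{-454} = - \frac{476}{\left(-3\right) 441} + 375 \left(- \frac{1}{454}\right) = - \frac{476}{-1323} - \frac{375}{454} = \left(-476\right) \left(- \frac{1}{1323}\right) - \frac{375}{454} = \frac{68}{189} - \frac{375}{454} = - \frac{40003}{85806}$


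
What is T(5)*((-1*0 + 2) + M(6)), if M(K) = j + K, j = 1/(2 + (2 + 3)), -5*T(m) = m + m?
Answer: -114/7 ≈ -16.286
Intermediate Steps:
T(m) = -2*m/5 (T(m) = -(m + m)/5 = -2*m/5)
j = 1/7 (j = 1/(2 + 5) = 1/7 ≈ 0.14286)
M(K) = 1/7 + K
T(5)*((-1*0 + 2) + M(6)) = (-2/5*5)*((-1*0 + 2) + (1/7 + 6)) = -2*((0 + 2) + 43/7) = -2*(2 + 43/7) = -2*57/7 = -114/7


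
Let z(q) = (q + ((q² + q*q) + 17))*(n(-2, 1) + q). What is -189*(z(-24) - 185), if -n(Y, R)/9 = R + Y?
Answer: 3281040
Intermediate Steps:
n(Y, R) = -9*R - 9*Y (n(Y, R) = -9*(R + Y) = -9*R - 9*Y)
z(q) = (9 + q)*(17 + q + 2*q²) (z(q) = (q + ((q² + q*q) + 17))*((-9*1 - 9*(-2)) + q) = (q + ((q² + q²) + 17))*((-9 + 18) + q) = (q + (2*q² + 17))*(9 + q) = (q + (17 + 2*q²))*(9 + q) = (17 + q + 2*q²)*(9 + q) = (9 + q)*(17 + q + 2*q²))
-189*(z(-24) - 185) = -189*((153 + 2*(-24)³ + 19*(-24)² + 26*(-24)) - 185) = -189*((153 + 2*(-13824) + 19*576 - 624) - 185) = -189*((153 - 27648 + 10944 - 624) - 185) = -189*(-17175 - 185) = -189*(-17360) = 3281040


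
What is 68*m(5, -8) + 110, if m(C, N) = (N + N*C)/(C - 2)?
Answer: -978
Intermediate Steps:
m(C, N) = (N + C*N)/(-2 + C)
68*m(5, -8) + 110 = 68*(-8*(1 + 5)/(-2 + 5)) + 110 = 68*(-8*6/3) + 110 = 68*(-8*⅓*6) + 110 = 68*(-16) + 110 = -1088 + 110 = -978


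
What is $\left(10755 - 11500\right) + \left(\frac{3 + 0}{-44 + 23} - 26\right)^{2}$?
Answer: $- \frac{3016}{49} \approx -61.551$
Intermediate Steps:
$\left(10755 - 11500\right) + \left(\frac{3 + 0}{-44 + 23} - 26\right)^{2} = -745 + \left(\frac{3}{-21} - 26\right)^{2} = -745 + \left(3 \left(- \frac{1}{21}\right) - 26\right)^{2} = -745 + \left(- \frac{1}{7} - 26\right)^{2} = -745 + \left(- \frac{183}{7}\right)^{2} = -745 + \frac{33489}{49} = - \frac{3016}{49}$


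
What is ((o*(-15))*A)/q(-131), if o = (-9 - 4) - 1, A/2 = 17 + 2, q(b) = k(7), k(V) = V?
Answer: 1140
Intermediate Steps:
q(b) = 7
A = 38 (A = 2*(17 + 2) = 2*19 = 38)
o = -14 (o = -13 - 1 = -14)
((o*(-15))*A)/q(-131) = (-14*(-15)*38)/7 = (210*38)*(⅐) = 7980*(⅐) = 1140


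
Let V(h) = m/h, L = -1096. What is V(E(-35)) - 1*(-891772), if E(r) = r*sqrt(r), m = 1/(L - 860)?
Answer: 891772 - I*sqrt(35)/2396100 ≈ 8.9177e+5 - 2.469e-6*I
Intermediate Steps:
m = -1/1956 (m = 1/(-1096 - 860) = 1/(-1956) = -1/1956 ≈ -0.00051125)
E(r) = r**(3/2)
V(h) = -1/(1956*h)
V(E(-35)) - 1*(-891772) = -I*sqrt(35)/1225/1956 - 1*(-891772) = -I*sqrt(35)/1225/1956 + 891772 = -I*sqrt(35)/2396100 + 891772 = 891772 - I*sqrt(35)/2396100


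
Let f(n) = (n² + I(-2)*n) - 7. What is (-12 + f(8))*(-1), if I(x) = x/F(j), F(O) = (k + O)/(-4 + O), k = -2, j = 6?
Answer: -37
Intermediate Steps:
F(O) = (-2 + O)/(-4 + O)
I(x) = x/2 (I(x) = x/(((-2 + 6)/(-4 + 6))) = x/((4/2)) = x/(((½)*4)) = x/2)
f(n) = -7 + n² - n (f(n) = (n² + ((½)*(-2))*n) - 7 = (n² - n) - 7 = -7 + n² - n)
(-12 + f(8))*(-1) = (-12 + (-7 + 8² - 1*8))*(-1) = (-12 + (-7 + 64 - 8))*(-1) = (-12 + 49)*(-1) = 37*(-1) = -37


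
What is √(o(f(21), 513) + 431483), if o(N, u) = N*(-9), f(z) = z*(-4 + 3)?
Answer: 2*√107918 ≈ 657.02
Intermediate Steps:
f(z) = -z (f(z) = z*(-1) = -z)
o(N, u) = -9*N
√(o(f(21), 513) + 431483) = √(-(-9)*21 + 431483) = √(-9*(-21) + 431483) = √(189 + 431483) = √431672 = 2*√107918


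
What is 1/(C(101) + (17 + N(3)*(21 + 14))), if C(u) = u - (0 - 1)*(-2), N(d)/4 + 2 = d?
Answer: 1/256 ≈ 0.0039063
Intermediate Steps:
N(d) = -8 + 4*d
C(u) = -2 + u (C(u) = u - (-1)*(-2) = u - 1*2 = u - 2 = -2 + u)
1/(C(101) + (17 + N(3)*(21 + 14))) = 1/((-2 + 101) + (17 + (-8 + 4*3)*(21 + 14))) = 1/(99 + (17 + (-8 + 12)*35)) = 1/(99 + (17 + 4*35)) = 1/(99 + (17 + 140)) = 1/(99 + 157) = 1/256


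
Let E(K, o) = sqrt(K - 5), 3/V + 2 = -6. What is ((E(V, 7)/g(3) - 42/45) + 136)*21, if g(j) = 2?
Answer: 14182/5 + 21*I*sqrt(86)/8 ≈ 2836.4 + 24.343*I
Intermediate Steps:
V = -3/8 (V = 3/(-2 - 6) = 3/(-8) = 3*(-1/8) = -3/8 ≈ -0.37500)
E(K, o) = sqrt(-5 + K)
((E(V, 7)/g(3) - 42/45) + 136)*21 = ((sqrt(-5 - 3/8)/2 - 42/45) + 136)*21 = ((sqrt(-43/8)*(1/2) - 42*1/45) + 136)*21 = (((I*sqrt(86)/4)*(1/2) - 14/15) + 136)*21 = ((I*sqrt(86)/8 - 14/15) + 136)*21 = ((-14/15 + I*sqrt(86)/8) + 136)*21 = (2026/15 + I*sqrt(86)/8)*21 = 14182/5 + 21*I*sqrt(86)/8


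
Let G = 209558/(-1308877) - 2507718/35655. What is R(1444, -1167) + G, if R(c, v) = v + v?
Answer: -37404300074822/15556003145 ≈ -2404.5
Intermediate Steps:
G = -1096588734392/15556003145 (G = 209558*(-1/1308877) - 2507718*1/35655 = -209558/1308877 - 835906/11885 = -1096588734392/15556003145 ≈ -70.493)
R(c, v) = 2*v
R(1444, -1167) + G = 2*(-1167) - 1096588734392/15556003145 = -2334 - 1096588734392/15556003145 = -37404300074822/15556003145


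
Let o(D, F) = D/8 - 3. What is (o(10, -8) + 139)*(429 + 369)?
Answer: 219051/2 ≈ 1.0953e+5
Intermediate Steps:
o(D, F) = -3 + D/8 (o(D, F) = D*(⅛) - 3 = D/8 - 3 = -3 + D/8)
(o(10, -8) + 139)*(429 + 369) = ((-3 + (⅛)*10) + 139)*(429 + 369) = ((-3 + 5/4) + 139)*798 = (-7/4 + 139)*798 = (549/4)*798 = 219051/2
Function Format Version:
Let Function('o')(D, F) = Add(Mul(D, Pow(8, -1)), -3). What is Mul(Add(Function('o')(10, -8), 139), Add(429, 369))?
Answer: Rational(219051, 2) ≈ 1.0953e+5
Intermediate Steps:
Function('o')(D, F) = Add(-3, Mul(Rational(1, 8), D)) (Function('o')(D, F) = Add(Mul(D, Rational(1, 8)), -3) = Add(Mul(Rational(1, 8), D), -3) = Add(-3, Mul(Rational(1, 8), D)))
Mul(Add(Function('o')(10, -8), 139), Add(429, 369)) = Mul(Add(Add(-3, Mul(Rational(1, 8), 10)), 139), Add(429, 369)) = Mul(Add(Add(-3, Rational(5, 4)), 139), 798) = Mul(Add(Rational(-7, 4), 139), 798) = Mul(Rational(549, 4), 798) = Rational(219051, 2)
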